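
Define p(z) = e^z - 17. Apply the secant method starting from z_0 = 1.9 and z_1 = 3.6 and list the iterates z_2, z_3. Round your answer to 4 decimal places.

2.4862, 2.7120

p(1.9) = -10.314106, p(3.6) = 19.598234
z_2 = 3.600000 − 19.598234·(3.600000 − 1.900000) / (19.598234 − (-10.314106)) = 3.600000 − (33.316999)/(29.912340) = 2.486179
p(2.486179) = -4.984725
z_3 = 2.486179 − (-4.984725)·(2.486179 − 3.600000) / (-4.984725 − 19.598234) = 2.486179 − (5.552092)/(-24.582959) = 2.712030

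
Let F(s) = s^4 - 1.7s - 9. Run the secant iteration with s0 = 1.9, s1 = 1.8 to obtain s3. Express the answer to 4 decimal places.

1.8681

F(1.9) = 0.802100, F(1.8) = -1.562400
s2 = 1.800000 − (-1.562400)·(1.800000 − 1.900000) / (-1.562400 − 0.802100) = 1.800000 − (0.156240)/(-2.364500) = 1.866077
F(1.866077) = -0.046302
s3 = 1.866077 − (-0.046302)·(1.866077 − 1.800000) / (-0.046302 − (-1.562400)) = 1.866077 − (-0.003060)/(1.516098) = 1.868095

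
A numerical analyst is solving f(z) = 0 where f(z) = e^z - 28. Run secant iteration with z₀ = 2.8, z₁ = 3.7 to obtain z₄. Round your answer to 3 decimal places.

3.333

f(2.8) = -11.55535, f(3.7) = 12.44730
z₂ = 3.70000 − 12.44730·(3.70000 − 2.80000) / (12.44730 − (-11.55535)) = 3.70000 − (11.20257)/(24.00266) = 3.23328
f(3.23328) = -2.63735
z₃ = 3.23328 − (-2.63735)·(3.23328 − 3.70000) / (-2.63735 − 12.44730) = 3.23328 − (1.23091)/(-15.08465) = 3.31488
f(3.31488) = -0.48097
z₄ = 3.31488 − (-0.48097)·(3.31488 − 3.23328) / (-0.48097 − (-2.63735)) = 3.31488 − (-0.03925)/(2.15638) = 3.33308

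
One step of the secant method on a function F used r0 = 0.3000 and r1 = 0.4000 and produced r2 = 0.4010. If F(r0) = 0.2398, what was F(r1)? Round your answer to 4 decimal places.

0.0024

The secant line through (0.3000, 0.2398) and (0.4000, F(r1)) crosses zero at r2 = 0.4010.
So (0.3000, 0.2398), (0.4000, F(r1)), (0.4010, 0) are collinear:
F(r1) = 0.2398 · (0.4000 − 0.4010) / (0.3000 − 0.4010) = 0.2398 · (-0.001000)/(-0.101000) = 0.002374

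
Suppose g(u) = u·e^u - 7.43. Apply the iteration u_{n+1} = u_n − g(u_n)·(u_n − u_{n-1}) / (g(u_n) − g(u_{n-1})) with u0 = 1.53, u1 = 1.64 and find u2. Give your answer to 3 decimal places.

g(1.53) = -0.36419, g(1.64) = 1.02448
u2 = 1.64000 − 1.02448·(1.64000 − 1.53000) / (1.02448 − (-0.36419)) = 1.64000 − (0.11269)/(1.38867) = 1.55885

1.559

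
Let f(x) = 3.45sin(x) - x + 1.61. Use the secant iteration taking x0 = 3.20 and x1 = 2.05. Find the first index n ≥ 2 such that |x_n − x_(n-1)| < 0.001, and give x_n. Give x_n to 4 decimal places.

n = 5, x_n = 2.7919

f(3.20) = -1.791391, f(2.05) = 2.621400
x2 = 2.050000 − 2.621400·(-1.150000)/(4.412791) = 2.733153;  |Δ| = 0.683153
f(2.733153) = 0.247112
x3 = 2.733153 − 0.247112·(0.683153)/(-2.374289) = 2.804254;  |Δ| = 0.071101
f(2.804254) = -0.052384
x4 = 2.804254 − (-0.052384)·(0.071101)/(-0.299495) = 2.791818;  |Δ| = 0.012436
f(2.791818) = 0.000449
x5 = 2.791818 − 0.000449·(-0.012436)/(0.052833) = 2.791924;  |Δ| = 0.000106
|x5 − x4| = 0.000106 < 0.001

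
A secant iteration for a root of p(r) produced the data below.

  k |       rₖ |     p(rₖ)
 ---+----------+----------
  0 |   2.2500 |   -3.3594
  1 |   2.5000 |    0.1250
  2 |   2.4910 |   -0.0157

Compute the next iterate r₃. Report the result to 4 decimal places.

2.4920

r₃ = 2.4910 − (-0.0157)·(2.4910 − 2.5000) / (-0.0157 − 0.1250)
   = 2.4910 − (0.000141)/(-0.140700) = 2.492004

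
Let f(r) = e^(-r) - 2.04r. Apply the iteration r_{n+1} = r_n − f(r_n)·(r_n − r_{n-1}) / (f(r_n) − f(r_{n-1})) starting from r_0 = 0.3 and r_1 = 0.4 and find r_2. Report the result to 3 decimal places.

f(0.3) = 0.12882, f(0.4) = -0.14568
r_2 = 0.40000 − (-0.14568)·(0.40000 − 0.30000) / (-0.14568 − 0.12882) = 0.40000 − (-0.01457)/(-0.27450) = 0.34693

0.347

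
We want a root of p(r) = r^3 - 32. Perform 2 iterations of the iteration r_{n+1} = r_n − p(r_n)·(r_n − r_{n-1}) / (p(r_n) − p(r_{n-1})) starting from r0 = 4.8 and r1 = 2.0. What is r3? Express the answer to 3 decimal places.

3.467

p(4.8) = 78.59200, p(2.0) = -24.00000
r2 = 2.00000 − (-24.00000)·(2.00000 − 4.80000) / (-24.00000 − 78.59200) = 2.00000 − (67.20000)/(-102.59200) = 2.65502
p(2.65502) = -13.28438
r3 = 2.65502 − (-13.28438)·(2.65502 − 2.00000) / (-13.28438 − (-24.00000)) = 2.65502 − (-8.70156)/(10.71562) = 3.46707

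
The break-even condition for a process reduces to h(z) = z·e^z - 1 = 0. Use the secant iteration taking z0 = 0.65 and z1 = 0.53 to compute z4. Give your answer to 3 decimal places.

h(0.65) = 0.24510, h(0.53) = -0.09957
z2 = 0.53000 − (-0.09957)·(0.53000 − 0.65000) / (-0.09957 − 0.24510) = 0.53000 − (0.01195)/(-0.34467) = 0.56467
h(0.56467) = -0.00683
z3 = 0.56467 − (-0.00683)·(0.56467 − 0.53000) / (-0.00683 − (-0.09957)) = 0.56467 − (-0.00024)/(0.09273) = 0.56722
h(0.56722) = 0.00021
z4 = 0.56722 − 0.00021·(0.56722 − 0.56467) / (0.00021 − (-0.00683)) = 0.56722 − (0.00000)/(0.00705) = 0.56714

0.567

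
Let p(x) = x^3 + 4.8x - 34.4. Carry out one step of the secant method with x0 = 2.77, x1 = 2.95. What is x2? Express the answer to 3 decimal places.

p(2.77) = 0.14993, p(2.95) = 5.43238
x2 = 2.95000 − 5.43238·(2.95000 − 2.77000) / (5.43238 − 0.14993) = 2.95000 − (0.97783)/(5.28244) = 2.76489

2.765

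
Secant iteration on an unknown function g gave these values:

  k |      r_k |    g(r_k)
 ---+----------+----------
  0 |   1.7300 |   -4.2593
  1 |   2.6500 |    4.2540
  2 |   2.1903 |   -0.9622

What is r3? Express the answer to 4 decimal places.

r3 = 2.1903 − (-0.9622)·(2.1903 − 2.6500) / (-0.9622 − 4.2540)
   = 2.1903 − (0.442323)/(-5.216200) = 2.275098

2.2751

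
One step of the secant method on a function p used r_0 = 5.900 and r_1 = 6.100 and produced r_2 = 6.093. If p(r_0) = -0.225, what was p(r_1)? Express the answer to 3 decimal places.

The secant line through (5.900, -0.225) and (6.100, p(r_1)) crosses zero at r_2 = 6.093.
So (5.900, -0.225), (6.100, p(r_1)), (6.093, 0) are collinear:
p(r_1) = -0.225 · (6.100 − 6.093) / (5.900 − 6.093) = -0.225 · (0.00700)/(-0.19300) = 0.00816

0.008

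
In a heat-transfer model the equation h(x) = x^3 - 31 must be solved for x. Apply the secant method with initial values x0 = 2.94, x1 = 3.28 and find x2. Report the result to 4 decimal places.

h(2.94) = -5.587816, h(3.28) = 4.287552
x2 = 3.280000 − 4.287552·(3.280000 − 2.940000) / (4.287552 − (-5.587816)) = 3.280000 − (1.457768)/(9.875368) = 3.132383

3.1324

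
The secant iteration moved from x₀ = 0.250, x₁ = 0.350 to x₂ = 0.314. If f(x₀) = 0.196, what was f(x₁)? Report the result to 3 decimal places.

-0.110

The secant line through (0.250, 0.196) and (0.350, f(x₁)) crosses zero at x₂ = 0.314.
So (0.250, 0.196), (0.350, f(x₁)), (0.314, 0) are collinear:
f(x₁) = 0.196 · (0.350 − 0.314) / (0.250 − 0.314) = 0.196 · (0.03600)/(-0.06400) = -0.11025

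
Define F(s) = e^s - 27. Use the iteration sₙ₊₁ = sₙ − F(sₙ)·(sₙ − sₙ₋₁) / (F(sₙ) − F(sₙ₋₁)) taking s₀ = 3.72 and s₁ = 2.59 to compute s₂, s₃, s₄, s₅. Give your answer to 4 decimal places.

3.1430, 3.3580, 3.2910, 3.2957

F(3.72) = 14.264394, F(2.59) = -13.670228
s₂ = 2.590000 − (-13.670228)·(2.590000 − 3.720000) / (-13.670228 − 14.264394) = 2.590000 − (15.447358)/(-27.934623) = 3.142983
F(3.142983) = -3.827122
s₃ = 3.142983 − (-3.827122)·(3.142983 − 2.590000) / (-3.827122 − (-13.670228)) = 3.142983 − (-2.116332)/(9.843106) = 3.357989
F(3.357989) = 1.731355
s₄ = 3.357989 − 1.731355·(3.357989 − 3.142983) / (1.731355 − (-3.827122)) = 3.357989 − (0.372253)/(5.558477) = 3.291019
F(3.291019) = -0.129775
s₅ = 3.291019 − (-0.129775)·(3.291019 − 3.357989) / (-0.129775 − 1.731355) = 3.291019 − (0.008691)/(-1.861130) = 3.295689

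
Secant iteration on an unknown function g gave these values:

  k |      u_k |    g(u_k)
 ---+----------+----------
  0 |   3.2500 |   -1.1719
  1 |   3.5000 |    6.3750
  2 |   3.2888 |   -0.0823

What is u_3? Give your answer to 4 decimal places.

3.2915

u_3 = 3.2888 − (-0.0823)·(3.2888 − 3.5000) / (-0.0823 − 6.3750)
   = 3.2888 − (0.017382)/(-6.457300) = 3.291492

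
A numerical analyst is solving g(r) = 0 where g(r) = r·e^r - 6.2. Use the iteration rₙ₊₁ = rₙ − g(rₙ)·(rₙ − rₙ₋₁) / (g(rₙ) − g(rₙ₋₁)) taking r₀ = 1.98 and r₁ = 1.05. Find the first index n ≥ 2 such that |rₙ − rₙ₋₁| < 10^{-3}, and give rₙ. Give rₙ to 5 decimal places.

g(1.98) = 8.1406311, g(1.05) = -3.1994663
r₂ = 1.0500000 − (-3.1994663)·(-0.9300000)/(-11.3400974) = 1.3123878;  |Δ| = 0.2623878
g(1.3123878) = -1.3244345
r₃ = 1.3123878 − (-1.3244345)·(0.2623878)/(1.8750318) = 1.4977263;  |Δ| = 0.1853385
g(1.4977263) = 0.4970991
r₄ = 1.4977263 − 0.4970991·(0.1853385)/(1.8215336) = 1.4471472;  |Δ| = 0.0505791
g(1.4471472) = -0.0482209
r₅ = 1.4471472 − (-0.0482209)·(-0.0505791)/(-0.5453199) = 1.4516197;  |Δ| = 0.0044725
g(1.4516197) = -0.0015472
r₆ = 1.4516197 − (-0.0015472)·(0.0044725)/(0.0466737) = 1.4517680;  |Δ| = 0.0001483
|r₆ − r₅| = 0.0001483 < 10^{-3}

n = 6, rₙ = 1.45177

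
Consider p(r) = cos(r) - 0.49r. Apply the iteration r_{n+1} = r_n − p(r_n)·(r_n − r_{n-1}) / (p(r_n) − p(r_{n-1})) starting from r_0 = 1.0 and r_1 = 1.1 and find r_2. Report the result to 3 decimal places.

p(1.0) = 0.05030, p(1.1) = -0.08540
r_2 = 1.10000 − (-0.08540)·(1.10000 − 1.00000) / (-0.08540 − 0.05030) = 1.10000 − (-0.00854)/(-0.13571) = 1.03707

1.037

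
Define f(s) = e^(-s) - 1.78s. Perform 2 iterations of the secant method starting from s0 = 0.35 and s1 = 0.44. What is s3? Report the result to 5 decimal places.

0.38303

f(0.35) = 0.0816881, f(0.44) = -0.1391636
s2 = 0.4400000 − (-0.1391636)·(0.4400000 − 0.3500000) / (-0.1391636 − 0.0816881) = 0.4400000 − (-0.0125247)/(-0.2208517) = 0.3832890
f(0.3832890) = -0.0006385
s3 = 0.3832890 − (-0.0006385)·(0.3832890 − 0.4400000) / (-0.0006385 − (-0.1391636)) = 0.3832890 − (0.0000362)/(0.1385251) = 0.3830276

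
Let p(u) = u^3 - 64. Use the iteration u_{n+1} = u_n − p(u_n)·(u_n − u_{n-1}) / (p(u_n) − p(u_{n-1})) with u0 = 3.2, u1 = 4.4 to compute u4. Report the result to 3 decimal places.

p(3.2) = -31.23200, p(4.4) = 21.18400
u2 = 4.40000 − 21.18400·(4.40000 − 3.20000) / (21.18400 − (-31.23200)) = 4.40000 − (25.42080)/(52.41600) = 3.91502
p(3.91502) = -3.99307
u3 = 3.91502 − (-3.99307)·(3.91502 − 4.40000) / (-3.99307 − 21.18400) = 3.91502 − (1.93657)/(-25.17707) = 3.99194
p(3.99194) = -0.38628
u4 = 3.99194 − (-0.38628)·(3.99194 − 3.91502) / (-0.38628 − (-3.99307)) = 3.99194 − (-0.02971)/(3.60679) = 4.00017

4.000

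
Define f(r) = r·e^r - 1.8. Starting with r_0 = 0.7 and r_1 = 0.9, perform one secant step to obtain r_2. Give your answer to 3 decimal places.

f(0.7) = -0.39037, f(0.9) = 0.41364
r_2 = 0.90000 − 0.41364·(0.90000 − 0.70000) / (0.41364 − (-0.39037)) = 0.90000 − (0.08273)/(0.80402) = 0.79711

0.797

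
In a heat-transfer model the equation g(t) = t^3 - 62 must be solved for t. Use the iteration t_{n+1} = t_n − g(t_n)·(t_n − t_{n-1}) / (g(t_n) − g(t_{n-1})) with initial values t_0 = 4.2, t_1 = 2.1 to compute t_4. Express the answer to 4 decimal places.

g(4.2) = 12.088000, g(2.1) = -52.739000
t_2 = 2.100000 − (-52.739000)·(2.100000 − 4.200000) / (-52.739000 − 12.088000) = 2.100000 − (110.751900)/(-64.827000) = 3.808422
g(3.808422) = -6.762332
t_3 = 3.808422 − (-6.762332)·(3.808422 − 2.100000) / (-6.762332 − (-52.739000)) = 3.808422 − (-11.552919)/(45.976668) = 4.059700
g(4.059700) = 4.908596
t_4 = 4.059700 − 4.908596·(4.059700 − 3.808422) / (4.908596 − (-6.762332)) = 4.059700 − (1.233421)/(11.670927) = 3.954017

3.9540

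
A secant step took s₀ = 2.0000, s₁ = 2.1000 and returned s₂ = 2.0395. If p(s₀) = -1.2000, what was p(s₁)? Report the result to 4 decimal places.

The secant line through (2.0000, -1.2000) and (2.1000, p(s₁)) crosses zero at s₂ = 2.0395.
So (2.0000, -1.2000), (2.1000, p(s₁)), (2.0395, 0) are collinear:
p(s₁) = -1.2000 · (2.1000 − 2.0395) / (2.0000 − 2.0395) = -1.2000 · (0.060500)/(-0.039500) = 1.837975

1.8380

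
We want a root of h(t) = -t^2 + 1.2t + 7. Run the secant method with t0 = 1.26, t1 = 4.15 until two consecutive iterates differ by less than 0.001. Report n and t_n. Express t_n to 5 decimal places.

n = 6, t_n = 3.31293

h(1.26) = 6.9244000, h(4.15) = -5.2425000
t2 = 4.1500000 − (-5.2425000)·(2.8900000)/(-12.1669000) = 2.9047506;  |Δ| = 1.2452494
h(2.9047506) = 2.0481247
t3 = 2.9047506 − 2.0481247·(-1.2452494)/(7.2906247) = 3.2545733;  |Δ| = 0.3498227
h(3.2545733) = 0.3132406
t4 = 3.2545733 − 0.3132406·(0.3498227)/(-1.7348841) = 3.3177353;  |Δ| = 0.0631620
h(3.3177353) = -0.0260849
t5 = 3.3177353 − (-0.0260849)·(0.0631620)/(-0.3393255) = 3.3128798;  |Δ| = 0.0048554
h(3.3128798) = 0.0002831
t6 = 3.3128798 − 0.0002831·(-0.0048554)/(0.0263680) = 3.3129319;  |Δ| = 0.0000521
|t6 − t5| = 0.0000521 < 0.001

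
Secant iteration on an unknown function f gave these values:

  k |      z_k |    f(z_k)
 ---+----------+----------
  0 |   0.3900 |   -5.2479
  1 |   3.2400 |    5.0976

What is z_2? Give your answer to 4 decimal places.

z_2 = 3.2400 − 5.0976·(3.2400 − 0.3900) / (5.0976 − (-5.2479))
   = 3.2400 − (14.528160)/(10.345500) = 1.835702

1.8357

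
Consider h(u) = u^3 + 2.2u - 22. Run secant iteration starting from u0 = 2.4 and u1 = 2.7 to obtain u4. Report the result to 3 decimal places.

h(2.4) = -2.89600, h(2.7) = 3.62300
u2 = 2.70000 − 3.62300·(2.70000 − 2.40000) / (3.62300 − (-2.89600)) = 2.70000 − (1.08690)/(6.51900) = 2.53327
h(2.53327) = -0.16961
u3 = 2.53327 − (-0.16961)·(2.53327 − 2.70000) / (-0.16961 − 3.62300) = 2.53327 − (0.02828)/(-3.79261) = 2.54073
h(2.54073) = -0.00923
u4 = 2.54073 − (-0.00923)·(2.54073 − 2.53327) / (-0.00923 − (-0.16961)) = 2.54073 − (-0.00007)/(0.16038) = 2.54116

2.541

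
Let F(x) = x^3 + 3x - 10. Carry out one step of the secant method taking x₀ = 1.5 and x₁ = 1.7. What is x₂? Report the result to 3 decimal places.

F(1.5) = -2.12500, F(1.7) = 0.01300
x₂ = 1.70000 − 0.01300·(1.70000 − 1.50000) / (0.01300 − (-2.12500)) = 1.70000 − (0.00260)/(2.13800) = 1.69878

1.699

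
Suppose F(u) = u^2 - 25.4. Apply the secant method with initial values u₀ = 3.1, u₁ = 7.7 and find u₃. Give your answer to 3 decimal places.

4.936

F(3.1) = -15.79000, F(7.7) = 33.89000
u₂ = 7.70000 − 33.89000·(7.70000 − 3.10000) / (33.89000 − (-15.79000)) = 7.70000 − (155.89400)/(49.68000) = 4.56204
F(4.56204) = -4.58782
u₃ = 4.56204 − (-4.58782)·(4.56204 − 7.70000) / (-4.58782 − 33.89000) = 4.56204 − (14.39640)/(-38.47782) = 4.93619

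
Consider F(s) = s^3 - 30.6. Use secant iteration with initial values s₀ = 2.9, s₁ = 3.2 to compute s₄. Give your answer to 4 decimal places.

F(2.9) = -6.211000, F(3.2) = 2.168000
s₂ = 3.200000 − 2.168000·(3.200000 − 2.900000) / (2.168000 − (-6.211000)) = 3.200000 − (0.650400)/(8.379000) = 3.122377
F(3.122377) = -0.159192
s₃ = 3.122377 − (-0.159192)·(3.122377 − 3.200000) / (-0.159192 − 2.168000) = 3.122377 − (0.012357)/(-2.327192) = 3.127687
F(3.127687) = -0.003629
s₄ = 3.127687 − (-0.003629)·(3.127687 − 3.122377) / (-0.003629 − (-0.159192)) = 3.127687 − (-0.000019)/(0.155564) = 3.127811

3.1278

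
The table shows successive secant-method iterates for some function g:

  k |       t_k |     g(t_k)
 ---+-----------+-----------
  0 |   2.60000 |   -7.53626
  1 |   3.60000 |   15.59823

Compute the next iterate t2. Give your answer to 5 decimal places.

2.92576

t2 = 3.60000 − 15.59823·(3.60000 − 2.60000) / (15.59823 − (-7.53626))
   = 3.60000 − (15.5982300)/(23.1344900) = 2.9257586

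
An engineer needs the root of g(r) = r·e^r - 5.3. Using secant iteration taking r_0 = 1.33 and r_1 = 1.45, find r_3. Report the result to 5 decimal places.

1.36001

g(1.33) = -0.2712123, g(1.45) = 0.8815160
r_2 = 1.4500000 − 0.8815160·(1.4500000 − 1.3300000) / (0.8815160 − (-0.2712123)) = 1.4500000 − (0.1057819)/(1.1527283) = 1.3582334
g(1.3582334) = -0.0174003
r_3 = 1.3582334 − (-0.0174003)·(1.3582334 − 1.4500000) / (-0.0174003 − 0.8815160) = 1.3582334 − (0.0015968)/(-0.8989164) = 1.3600098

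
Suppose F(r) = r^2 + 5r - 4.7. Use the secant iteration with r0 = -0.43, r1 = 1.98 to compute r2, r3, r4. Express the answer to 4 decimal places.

F(-0.43) = -6.665100, F(1.98) = 9.120400
r2 = 1.980000 − 9.120400·(1.980000 − (-0.430000)) / (9.120400 − (-6.665100)) = 1.980000 − (21.980164)/(15.785500) = 0.587573
F(0.587573) = -1.416896
r3 = 0.587573 − (-1.416896)·(0.587573 − 1.980000) / (-1.416896 − 9.120400) = 0.587573 − (1.972925)/(-10.537296) = 0.774805
F(0.774805) = -0.225652
r4 = 0.774805 − (-0.225652)·(0.774805 − 0.587573) / (-0.225652 − (-1.416896)) = 0.774805 − (-0.042249)/(1.191244) = 0.810272

0.5876, 0.7748, 0.8103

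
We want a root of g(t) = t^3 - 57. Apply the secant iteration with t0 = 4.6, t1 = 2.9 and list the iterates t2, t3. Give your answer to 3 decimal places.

g(4.6) = 40.33600, g(2.9) = -32.61100
t2 = 2.90000 − (-32.61100)·(2.90000 − 4.60000) / (-32.61100 − 40.33600) = 2.90000 − (55.43870)/(-72.94700) = 3.65999
g(3.65999) = -7.97267
t3 = 3.65999 − (-7.97267)·(3.65999 − 2.90000) / (-7.97267 − (-32.61100)) = 3.65999 − (-6.05911)/(24.63833) = 3.90591

3.660, 3.906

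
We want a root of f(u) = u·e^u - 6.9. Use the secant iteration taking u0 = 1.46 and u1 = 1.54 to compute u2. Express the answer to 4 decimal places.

f(1.46) = -0.613299, f(1.54) = 0.283469
u2 = 1.540000 − 0.283469·(1.540000 − 1.460000) / (0.283469 − (-0.613299)) = 1.540000 − (0.022678)/(0.896768) = 1.514712

1.5147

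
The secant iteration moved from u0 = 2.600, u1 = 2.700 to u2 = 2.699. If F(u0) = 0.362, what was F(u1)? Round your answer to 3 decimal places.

-0.004

The secant line through (2.600, 0.362) and (2.700, F(u1)) crosses zero at u2 = 2.699.
So (2.600, 0.362), (2.700, F(u1)), (2.699, 0) are collinear:
F(u1) = 0.362 · (2.700 − 2.699) / (2.600 − 2.699) = 0.362 · (0.00100)/(-0.09900) = -0.00366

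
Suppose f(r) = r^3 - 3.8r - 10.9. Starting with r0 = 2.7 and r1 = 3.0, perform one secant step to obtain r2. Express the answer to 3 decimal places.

f(2.7) = -1.47700, f(3.0) = 4.70000
r2 = 3.00000 − 4.70000·(3.00000 − 2.70000) / (4.70000 − (-1.47700)) = 3.00000 − (1.41000)/(6.17700) = 2.77173

2.772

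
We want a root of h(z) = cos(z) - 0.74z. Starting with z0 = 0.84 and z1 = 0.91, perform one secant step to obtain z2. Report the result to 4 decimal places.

0.8704

h(0.84) = 0.045863, h(0.91) = -0.059654
z2 = 0.910000 − (-0.059654)·(0.910000 − 0.840000) / (-0.059654 − 0.045863) = 0.910000 − (-0.004176)/(-0.105517) = 0.870425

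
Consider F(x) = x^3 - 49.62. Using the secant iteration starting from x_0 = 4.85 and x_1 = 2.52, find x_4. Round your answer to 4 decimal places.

F(4.85) = 64.464125, F(2.52) = -33.616992
x_2 = 2.520000 − (-33.616992)·(2.520000 − 4.850000) / (-33.616992 − 64.464125) = 2.520000 − (78.327591)/(-98.081117) = 3.318600
F(3.318600) = -13.071903
x_3 = 3.318600 − (-13.071903)·(3.318600 − 2.520000) / (-13.071903 − (-33.616992)) = 3.318600 − (-10.439223)/(20.545089) = 3.826713
F(3.826713) = 6.417358
x_4 = 3.826713 − 6.417358·(3.826713 − 3.318600) / (6.417358 − (-13.071903)) = 3.826713 − (3.260742)/(19.489261) = 3.659403

3.6594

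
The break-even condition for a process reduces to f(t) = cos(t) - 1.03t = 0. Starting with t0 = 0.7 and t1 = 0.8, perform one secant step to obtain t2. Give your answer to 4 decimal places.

f(0.7) = 0.043842, f(0.8) = -0.127293
t2 = 0.800000 − (-0.127293)·(0.800000 − 0.700000) / (-0.127293 − 0.043842) = 0.800000 − (-0.012729)/(-0.171135) = 0.725618

0.7256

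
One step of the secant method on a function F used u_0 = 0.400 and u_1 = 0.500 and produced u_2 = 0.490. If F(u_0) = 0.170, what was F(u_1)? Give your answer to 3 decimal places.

-0.019

The secant line through (0.400, 0.170) and (0.500, F(u_1)) crosses zero at u_2 = 0.490.
So (0.400, 0.170), (0.500, F(u_1)), (0.490, 0) are collinear:
F(u_1) = 0.170 · (0.500 − 0.490) / (0.400 − 0.490) = 0.170 · (0.01000)/(-0.09000) = -0.01889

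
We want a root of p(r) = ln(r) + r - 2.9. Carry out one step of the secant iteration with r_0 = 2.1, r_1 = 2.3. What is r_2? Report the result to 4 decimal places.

p(2.1) = -0.058063, p(2.3) = 0.232909
r_2 = 2.300000 − 0.232909·(2.300000 − 2.100000) / (0.232909 − (-0.058063)) = 2.300000 − (0.046582)/(0.290972) = 2.139909

2.1399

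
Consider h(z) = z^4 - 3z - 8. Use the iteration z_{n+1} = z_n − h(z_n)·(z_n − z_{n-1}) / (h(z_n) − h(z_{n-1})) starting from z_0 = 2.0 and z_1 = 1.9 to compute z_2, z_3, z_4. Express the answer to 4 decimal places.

h(2.0) = 2.000000, h(1.9) = -0.667900
z_2 = 1.900000 − (-0.667900)·(1.900000 − 2.000000) / (-0.667900 − 2.000000) = 1.900000 − (0.066790)/(-2.667900) = 1.925035
h(1.925035) = -0.042458
z_3 = 1.925035 − (-0.042458)·(1.925035 − 1.900000) / (-0.042458 − (-0.667900)) = 1.925035 − (-0.001063)/(0.625442) = 1.926734
h(1.926734) = 0.001002
z_4 = 1.926734 − 0.001002·(1.926734 − 1.925035) / (0.001002 − (-0.042458)) = 1.926734 − (0.000002)/(0.043460) = 1.926695

1.9250, 1.9267, 1.9267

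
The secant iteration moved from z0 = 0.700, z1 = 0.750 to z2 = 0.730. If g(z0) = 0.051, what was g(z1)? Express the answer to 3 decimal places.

-0.034

The secant line through (0.700, 0.051) and (0.750, g(z1)) crosses zero at z2 = 0.730.
So (0.700, 0.051), (0.750, g(z1)), (0.730, 0) are collinear:
g(z1) = 0.051 · (0.750 − 0.730) / (0.700 − 0.730) = 0.051 · (0.02000)/(-0.03000) = -0.03400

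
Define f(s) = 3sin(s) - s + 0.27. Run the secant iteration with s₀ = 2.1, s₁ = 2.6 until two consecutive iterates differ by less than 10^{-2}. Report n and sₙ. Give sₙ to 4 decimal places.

n = 4, sₙ = 2.3674

f(2.1) = 0.759628, f(2.6) = -0.783496
s₂ = 2.600000 − (-0.783496)·(0.500000)/(-1.543124) = 2.346133;  |Δ| = 0.253867
f(2.346133) = 0.066423
s₃ = 2.346133 − 0.066423·(-0.253867)/(0.849919) = 2.365973;  |Δ| = 0.019840
f(2.365973) = 0.004502
s₄ = 2.365973 − 0.004502·(0.019840)/(-0.061921) = 2.367416;  |Δ| = 0.001442
|s₄ − s₃| = 0.001442 < 10^{-2}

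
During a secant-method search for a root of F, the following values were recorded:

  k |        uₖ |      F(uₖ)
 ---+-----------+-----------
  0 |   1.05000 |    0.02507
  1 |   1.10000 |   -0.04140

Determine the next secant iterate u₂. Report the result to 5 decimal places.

1.06886

u₂ = 1.10000 − (-0.04140)·(1.10000 − 1.05000) / (-0.04140 − 0.02507)
   = 1.10000 − (-0.0020700)/(-0.0664700) = 1.0688581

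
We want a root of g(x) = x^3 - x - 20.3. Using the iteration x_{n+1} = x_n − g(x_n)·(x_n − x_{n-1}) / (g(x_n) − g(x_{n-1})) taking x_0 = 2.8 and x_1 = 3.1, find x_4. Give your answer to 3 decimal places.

g(2.8) = -1.14800, g(3.1) = 6.39100
x_2 = 3.10000 − 6.39100·(3.10000 − 2.80000) / (6.39100 − (-1.14800)) = 3.10000 − (1.91730)/(7.53900) = 2.84568
g(2.84568) = -0.10161
x_3 = 2.84568 − (-0.10161)·(2.84568 − 3.10000) / (-0.10161 − 6.39100) = 2.84568 − (0.02584)/(-6.49261) = 2.84966
g(2.84966) = -0.00876
x_4 = 2.84966 − (-0.00876)·(2.84966 − 2.84568) / (-0.00876 − (-0.10161)) = 2.84966 − (-0.00003)/(0.09284) = 2.85004

2.850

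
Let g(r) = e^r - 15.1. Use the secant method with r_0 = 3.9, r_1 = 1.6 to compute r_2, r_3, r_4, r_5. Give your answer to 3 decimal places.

g(3.9) = 34.30245, g(1.6) = -10.14697
r_2 = 1.60000 − (-10.14697)·(1.60000 − 3.90000) / (-10.14697 − 34.30245) = 1.60000 − (23.33803)/(-44.44942) = 2.12505
g(2.12505) = -6.72671
r_3 = 2.12505 − (-6.72671)·(2.12505 − 1.60000) / (-6.72671 − (-10.14697)) = 2.12505 − (-3.53184)/(3.42026) = 3.15767
g(3.15767) = 8.41575
r_4 = 3.15767 − 8.41575·(3.15767 − 2.12505) / (8.41575 − (-6.72671)) = 3.15767 − (8.69030)/(15.14246) = 2.58377
g(2.58377) = -1.85305
r_5 = 2.58377 − (-1.85305)·(2.58377 − 3.15767) / (-1.85305 − 8.41575) = 2.58377 − (1.06347)/(-10.26880) = 2.68733

2.125, 3.158, 2.584, 2.687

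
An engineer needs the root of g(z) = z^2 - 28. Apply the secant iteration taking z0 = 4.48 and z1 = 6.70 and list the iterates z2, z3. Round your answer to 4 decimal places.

g(4.48) = -7.929600, g(6.70) = 16.890000
z2 = 6.700000 − 16.890000·(6.700000 − 4.480000) / (16.890000 − (-7.929600)) = 6.700000 − (37.495800)/(24.819600) = 5.189267
g(5.189267) = -1.071513
z3 = 5.189267 − (-1.071513)·(5.189267 − 6.700000) / (-1.071513 − 16.890000) = 5.189267 − (1.618770)/(-17.961513) = 5.279391

5.1893, 5.2794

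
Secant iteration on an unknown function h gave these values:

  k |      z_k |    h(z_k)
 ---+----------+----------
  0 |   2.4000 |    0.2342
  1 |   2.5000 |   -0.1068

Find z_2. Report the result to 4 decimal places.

z_2 = 2.5000 − (-0.1068)·(2.5000 − 2.4000) / (-0.1068 − 0.2342)
   = 2.5000 − (-0.010680)/(-0.341000) = 2.468680

2.4687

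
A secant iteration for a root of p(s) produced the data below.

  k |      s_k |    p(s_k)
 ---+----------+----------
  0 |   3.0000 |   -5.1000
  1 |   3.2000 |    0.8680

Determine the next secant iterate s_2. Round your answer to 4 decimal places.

3.1709

s_2 = 3.2000 − 0.8680·(3.2000 − 3.0000) / (0.8680 − (-5.1000))
   = 3.2000 − (0.173600)/(5.968000) = 3.170912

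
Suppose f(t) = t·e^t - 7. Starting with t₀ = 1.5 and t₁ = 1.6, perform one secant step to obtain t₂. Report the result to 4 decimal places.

1.5231

f(1.5) = -0.277466, f(1.6) = 0.924852
t₂ = 1.600000 − 0.924852·(1.600000 − 1.500000) / (0.924852 − (-0.277466)) = 1.600000 − (0.092485)/(1.202318) = 1.523078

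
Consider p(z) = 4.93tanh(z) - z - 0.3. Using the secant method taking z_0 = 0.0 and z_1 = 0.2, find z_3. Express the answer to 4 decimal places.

0.0765

p(0.0) = -0.300000, p(0.2) = 0.473060
z_2 = 0.200000 − 0.473060·(0.200000 − 0.000000) / (0.473060 − (-0.300000)) = 0.200000 − (0.094612)/(0.773060) = 0.077614
p(0.077614) = 0.004255
z_3 = 0.077614 − 0.004255·(0.077614 − 0.200000) / (0.004255 − 0.473060) = 0.077614 − (-0.000521)/(-0.468805) = 0.076503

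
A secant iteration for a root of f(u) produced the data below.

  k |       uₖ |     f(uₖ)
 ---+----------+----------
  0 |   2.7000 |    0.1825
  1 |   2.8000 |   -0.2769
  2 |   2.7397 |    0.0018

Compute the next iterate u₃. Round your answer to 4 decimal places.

u₃ = 2.7397 − 0.0018·(2.7397 − 2.8000) / (0.0018 − (-0.2769))
   = 2.7397 − (-0.000109)/(0.278700) = 2.740089

2.7401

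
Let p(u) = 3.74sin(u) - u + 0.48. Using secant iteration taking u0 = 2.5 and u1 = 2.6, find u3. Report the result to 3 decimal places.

2.554

p(2.5) = 0.21829, p(2.6) = -0.19202
u2 = 2.60000 − (-0.19202)·(2.60000 − 2.50000) / (-0.19202 − 0.21829) = 2.60000 − (-0.01920)/(-0.41031) = 2.55320
p(2.55320) = 0.00259
u3 = 2.55320 − 0.00259·(2.55320 − 2.60000) / (0.00259 − (-0.19202)) = 2.55320 − (-0.00012)/(0.19462) = 2.55382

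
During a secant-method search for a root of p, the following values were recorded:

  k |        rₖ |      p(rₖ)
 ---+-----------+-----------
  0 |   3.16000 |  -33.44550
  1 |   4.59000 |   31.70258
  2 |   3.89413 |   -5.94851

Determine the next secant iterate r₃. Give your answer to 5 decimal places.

r₃ = 3.89413 − (-5.94851)·(3.89413 − 4.59000) / (-5.94851 − 31.70258)
   = 3.89413 − (4.1393897)/(-37.6510900) = 4.0040708

4.00407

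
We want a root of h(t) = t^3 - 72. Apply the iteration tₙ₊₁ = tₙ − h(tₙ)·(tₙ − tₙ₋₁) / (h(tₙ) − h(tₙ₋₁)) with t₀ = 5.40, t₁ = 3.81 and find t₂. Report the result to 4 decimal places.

h(5.40) = 85.464000, h(3.81) = -16.693659
t₂ = 3.810000 − (-16.693659)·(3.810000 − 5.400000) / (-16.693659 − 85.464000) = 3.810000 − (26.542918)/(-102.157659) = 4.069823

4.0698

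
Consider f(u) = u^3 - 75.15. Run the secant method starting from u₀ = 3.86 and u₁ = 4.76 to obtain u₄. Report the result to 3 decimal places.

4.220

f(3.86) = -17.63754, f(4.76) = 32.70018
u₂ = 4.76000 − 32.70018·(4.76000 − 3.86000) / (32.70018 − (-17.63754)) = 4.76000 − (29.43016)/(50.33772) = 4.17535
f(4.17535) = -2.35906
u₃ = 4.17535 − (-2.35906)·(4.17535 − 4.76000) / (-2.35906 − 32.70018) = 4.17535 − (1.37923)/(-35.05923) = 4.21469
f(4.21469) = -0.28210
u₄ = 4.21469 − (-0.28210)·(4.21469 − 4.17535) / (-0.28210 − (-2.35906)) = 4.21469 − (-0.01110)/(2.07695) = 4.22003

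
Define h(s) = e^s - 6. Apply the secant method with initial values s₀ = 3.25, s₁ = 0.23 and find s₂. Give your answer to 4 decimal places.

h(3.25) = 19.790340, h(0.23) = -4.741400
s₂ = 0.230000 − (-4.741400)·(0.230000 − 3.250000) / (-4.741400 − 19.790340) = 0.230000 − (14.319028)/(-24.531740) = 0.813694

0.8137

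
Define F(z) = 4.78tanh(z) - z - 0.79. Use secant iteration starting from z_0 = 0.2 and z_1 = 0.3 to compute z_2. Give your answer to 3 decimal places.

F(0.2) = -0.04655, F(0.3) = 0.30247
z_2 = 0.30000 − 0.30247·(0.30000 − 0.20000) / (0.30247 − (-0.04655)) = 0.30000 − (0.03025)/(0.34902) = 0.21334

0.213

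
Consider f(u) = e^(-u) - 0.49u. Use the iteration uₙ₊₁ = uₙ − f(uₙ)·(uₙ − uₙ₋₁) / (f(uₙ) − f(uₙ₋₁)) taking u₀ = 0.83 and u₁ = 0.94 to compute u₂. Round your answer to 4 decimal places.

f(0.83) = 0.029349, f(0.94) = -0.069972
u₂ = 0.940000 − (-0.069972)·(0.940000 − 0.830000) / (-0.069972 − 0.029349) = 0.940000 − (-0.007697)/(-0.099321) = 0.862505

0.8625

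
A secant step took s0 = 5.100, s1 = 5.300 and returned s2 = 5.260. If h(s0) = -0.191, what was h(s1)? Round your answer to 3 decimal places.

The secant line through (5.100, -0.191) and (5.300, h(s1)) crosses zero at s2 = 5.260.
So (5.100, -0.191), (5.300, h(s1)), (5.260, 0) are collinear:
h(s1) = -0.191 · (5.300 − 5.260) / (5.100 − 5.260) = -0.191 · (0.04000)/(-0.16000) = 0.04775

0.048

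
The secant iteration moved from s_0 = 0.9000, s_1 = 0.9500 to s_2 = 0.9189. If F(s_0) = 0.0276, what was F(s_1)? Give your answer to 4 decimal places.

The secant line through (0.9000, 0.0276) and (0.9500, F(s_1)) crosses zero at s_2 = 0.9189.
So (0.9000, 0.0276), (0.9500, F(s_1)), (0.9189, 0) are collinear:
F(s_1) = 0.0276 · (0.9500 − 0.9189) / (0.9000 − 0.9189) = 0.0276 · (0.031100)/(-0.018900) = -0.045416

-0.0454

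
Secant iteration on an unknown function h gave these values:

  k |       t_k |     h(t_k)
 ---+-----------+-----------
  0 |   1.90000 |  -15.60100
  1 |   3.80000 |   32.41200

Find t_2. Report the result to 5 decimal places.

2.51737

t_2 = 3.80000 − 32.41200·(3.80000 − 1.90000) / (32.41200 − (-15.60100))
   = 3.80000 − (61.5828000)/(48.0130000) = 2.5173724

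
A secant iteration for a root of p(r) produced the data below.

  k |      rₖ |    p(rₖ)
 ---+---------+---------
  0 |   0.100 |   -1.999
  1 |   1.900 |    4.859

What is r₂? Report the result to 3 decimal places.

r₂ = 1.900 − 4.859·(1.900 − 0.100) / (4.859 − (-1.999))
   = 1.900 − (8.74620)/(6.85800) = 0.62467

0.625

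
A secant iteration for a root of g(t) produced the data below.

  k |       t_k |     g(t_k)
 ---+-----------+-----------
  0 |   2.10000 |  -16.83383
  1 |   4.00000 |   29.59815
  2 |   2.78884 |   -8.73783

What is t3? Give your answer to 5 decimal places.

3.06490

t3 = 2.78884 − (-8.73783)·(2.78884 − 4.00000) / (-8.73783 − 29.59815)
   = 2.78884 − (10.5829102)/(-38.3359800) = 3.0648969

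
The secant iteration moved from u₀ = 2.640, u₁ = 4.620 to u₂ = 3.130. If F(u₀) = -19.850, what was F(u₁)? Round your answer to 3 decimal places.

The secant line through (2.640, -19.850) and (4.620, F(u₁)) crosses zero at u₂ = 3.130.
So (2.640, -19.850), (4.620, F(u₁)), (3.130, 0) are collinear:
F(u₁) = -19.850 · (4.620 − 3.130) / (2.640 − 3.130) = -19.850 · (1.49000)/(-0.49000) = 60.36020

60.360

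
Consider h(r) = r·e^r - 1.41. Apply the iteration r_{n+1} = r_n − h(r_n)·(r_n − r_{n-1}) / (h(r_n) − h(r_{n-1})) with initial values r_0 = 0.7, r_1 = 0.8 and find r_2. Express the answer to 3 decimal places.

h(0.7) = -0.00037, h(0.8) = 0.37043
r_2 = 0.80000 − 0.37043·(0.80000 − 0.70000) / (0.37043 − (-0.00037)) = 0.80000 − (0.03704)/(0.37081) = 0.70010

0.700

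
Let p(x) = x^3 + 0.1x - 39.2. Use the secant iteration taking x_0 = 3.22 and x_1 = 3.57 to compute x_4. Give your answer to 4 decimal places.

p(3.22) = -5.491752, p(3.57) = 6.656293
x_2 = 3.570000 − 6.656293·(3.570000 − 3.220000) / (6.656293 − (-5.491752)) = 3.570000 − (2.329703)/(12.148045) = 3.378224
p(3.378224) = -0.308540
x_3 = 3.378224 − (-0.308540)·(3.378224 − 3.570000) / (-0.308540 − 6.656293) = 3.378224 − (0.059171)/(-6.964833) = 3.386720
p(3.386720) = -0.016092
x_4 = 3.386720 − (-0.016092)·(3.386720 − 3.378224) / (-0.016092 − (-0.308540)) = 3.386720 − (-0.000137)/(0.292448) = 3.387187

3.3872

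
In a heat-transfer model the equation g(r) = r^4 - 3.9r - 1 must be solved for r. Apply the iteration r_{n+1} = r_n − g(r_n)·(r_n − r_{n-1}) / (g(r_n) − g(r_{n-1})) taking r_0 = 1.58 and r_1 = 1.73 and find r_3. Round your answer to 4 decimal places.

g(1.58) = -0.929987, g(1.73) = 1.210450
r_2 = 1.730000 − 1.210450·(1.730000 − 1.580000) / (1.210450 − (-0.929987)) = 1.730000 − (0.181568)/(2.140437) = 1.645173
g(1.645173) = -0.090527
r_3 = 1.645173 − (-0.090527)·(1.645173 − 1.730000) / (-0.090527 − 1.210450) = 1.645173 − (0.007679)/(-1.300977) = 1.651075

1.6511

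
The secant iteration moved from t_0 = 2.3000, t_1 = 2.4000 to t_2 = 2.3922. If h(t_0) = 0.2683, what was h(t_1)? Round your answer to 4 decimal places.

-0.0227

The secant line through (2.3000, 0.2683) and (2.4000, h(t_1)) crosses zero at t_2 = 2.3922.
So (2.3000, 0.2683), (2.4000, h(t_1)), (2.3922, 0) are collinear:
h(t_1) = 0.2683 · (2.4000 − 2.3922) / (2.3000 − 2.3922) = 0.2683 · (0.007800)/(-0.092200) = -0.022698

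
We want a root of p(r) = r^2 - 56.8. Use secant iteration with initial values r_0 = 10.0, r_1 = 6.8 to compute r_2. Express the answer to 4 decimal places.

7.4286

p(10.0) = 43.200000, p(6.8) = -10.560000
r_2 = 6.800000 − (-10.560000)·(6.800000 − 10.000000) / (-10.560000 − 43.200000) = 6.800000 − (33.792000)/(-53.760000) = 7.428571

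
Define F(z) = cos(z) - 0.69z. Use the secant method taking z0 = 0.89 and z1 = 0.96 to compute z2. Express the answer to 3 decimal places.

F(0.89) = 0.01531, F(0.96) = -0.08888
z2 = 0.96000 − (-0.08888)·(0.96000 − 0.89000) / (-0.08888 − 0.01531) = 0.96000 − (-0.00622)/(-0.10419) = 0.90029

0.900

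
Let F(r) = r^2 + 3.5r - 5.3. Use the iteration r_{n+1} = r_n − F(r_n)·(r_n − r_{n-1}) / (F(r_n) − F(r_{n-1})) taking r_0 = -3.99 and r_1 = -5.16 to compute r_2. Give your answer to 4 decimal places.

F(-3.99) = -3.344900, F(-5.16) = 3.265600
r_2 = -5.160000 − 3.265600·(-5.160000 − (-3.990000)) / (3.265600 − (-3.344900)) = -5.160000 − (-3.820752)/(6.610500) = -4.582018

-4.5820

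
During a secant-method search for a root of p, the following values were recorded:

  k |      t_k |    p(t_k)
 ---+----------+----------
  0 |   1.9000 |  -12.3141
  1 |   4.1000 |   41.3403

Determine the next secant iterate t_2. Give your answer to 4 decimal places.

2.4049

t_2 = 4.1000 − 41.3403·(4.1000 − 1.9000) / (41.3403 − (-12.3141))
   = 4.1000 − (90.948660)/(53.654400) = 2.404917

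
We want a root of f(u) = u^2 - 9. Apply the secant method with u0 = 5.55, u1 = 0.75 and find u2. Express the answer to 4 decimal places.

f(5.55) = 21.802500, f(0.75) = -8.437500
u2 = 0.750000 − (-8.437500)·(0.750000 − 5.550000) / (-8.437500 − 21.802500) = 0.750000 − (40.500000)/(-30.240000) = 2.089286

2.0893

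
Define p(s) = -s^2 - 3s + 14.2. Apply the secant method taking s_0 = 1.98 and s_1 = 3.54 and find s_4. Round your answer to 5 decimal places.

p(1.98) = 4.3396000, p(3.54) = -8.9516000
s_2 = 3.5400000 − (-8.9516000)·(3.5400000 − 1.9800000) / (-8.9516000 − 4.3396000) = 3.5400000 − (-13.9644960)/(-13.2912000) = 2.4893427
p(2.4893427) = 0.5351446
s_3 = 2.4893427 − 0.5351446·(2.4893427 − 3.5400000) / (0.5351446 − (-8.9516000)) = 2.4893427 − (-0.5622536)/(9.4867446) = 2.5486100
p(2.5486100) = 0.0587570
s_4 = 2.5486100 − 0.0587570·(2.5486100 − 2.4893427) / (0.0587570 − 0.5351446) = 2.5486100 − (0.0034824)/(-0.4763876) = 2.5559200

2.55592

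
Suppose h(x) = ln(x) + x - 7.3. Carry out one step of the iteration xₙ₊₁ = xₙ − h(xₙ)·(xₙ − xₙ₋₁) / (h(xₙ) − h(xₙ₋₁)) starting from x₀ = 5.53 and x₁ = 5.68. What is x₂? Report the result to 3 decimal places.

5.581

h(5.53) = -0.05981, h(5.68) = 0.11695
x₂ = 5.68000 − 0.11695·(5.68000 − 5.53000) / (0.11695 − (-0.05981)) = 5.68000 − (0.01754)/(0.17676) = 5.58076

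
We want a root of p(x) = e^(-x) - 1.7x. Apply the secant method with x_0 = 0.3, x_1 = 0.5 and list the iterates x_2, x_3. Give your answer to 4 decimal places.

0.3973, 0.3959

p(0.3) = 0.230818, p(0.5) = -0.243469
x_2 = 0.500000 − (-0.243469)·(0.500000 − 0.300000) / (-0.243469 − 0.230818) = 0.500000 − (-0.048694)/(-0.474288) = 0.397333
p(0.397333) = -0.003355
x_3 = 0.397333 − (-0.003355)·(0.397333 − 0.500000) / (-0.003355 − (-0.243469)) = 0.397333 − (0.000344)/(0.240114) = 0.395898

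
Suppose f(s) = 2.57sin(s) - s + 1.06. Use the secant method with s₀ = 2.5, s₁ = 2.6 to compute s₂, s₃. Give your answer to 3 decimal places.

f(2.5) = 0.09807, f(2.6) = -0.21516
s₂ = 2.60000 − (-0.21516)·(2.60000 − 2.50000) / (-0.21516 − 0.09807) = 2.60000 − (-0.02152)/(-0.31323) = 2.53131
f(2.53131) = 0.00156
s₃ = 2.53131 − 0.00156·(2.53131 − 2.60000) / (0.00156 − (-0.21516)) = 2.53131 − (-0.00011)/(0.21672) = 2.53180

2.531, 2.532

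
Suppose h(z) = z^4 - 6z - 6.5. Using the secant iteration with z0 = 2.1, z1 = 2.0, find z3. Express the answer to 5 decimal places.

h(2.1) = 0.3481000, h(2.0) = -2.5000000
z2 = 2.0000000 − (-2.5000000)·(2.0000000 − 2.1000000) / (-2.5000000 − 0.3481000) = 2.0000000 − (0.2500000)/(-2.8481000) = 2.0877778
h(2.0877778) = -0.0273881
z3 = 2.0877778 − (-0.0273881)·(2.0877778 − 2.0000000) / (-0.0273881 − (-2.5000000)) = 2.0877778 − (-0.0024041)/(2.4726119) = 2.0887501

2.08875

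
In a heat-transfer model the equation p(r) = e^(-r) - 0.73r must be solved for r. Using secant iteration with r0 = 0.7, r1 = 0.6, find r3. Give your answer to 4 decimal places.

0.6883

p(0.7) = -0.014415, p(0.6) = 0.110812
r2 = 0.600000 − 0.110812·(0.600000 − 0.700000) / (0.110812 − (-0.014415)) = 0.600000 − (-0.011081)/(0.125226) = 0.688489
p(0.688489) = -0.000263
r3 = 0.688489 − (-0.000263)·(0.688489 − 0.600000) / (-0.000263 − 0.110812) = 0.688489 − (-0.000023)/(-0.111074) = 0.688280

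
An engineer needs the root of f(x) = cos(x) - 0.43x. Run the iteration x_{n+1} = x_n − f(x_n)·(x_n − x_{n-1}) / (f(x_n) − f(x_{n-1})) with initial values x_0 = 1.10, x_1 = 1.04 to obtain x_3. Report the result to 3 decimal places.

f(1.10) = -0.01940, f(1.04) = 0.05902
x_2 = 1.04000 − 0.05902·(1.04000 − 1.10000) / (0.05902 − (-0.01940)) = 1.04000 − (-0.00354)/(0.07842) = 1.08515
f(1.08515) = 0.00016
x_3 = 1.08515 − 0.00016·(1.08515 − 1.04000) / (0.00016 − 0.05902) = 1.08515 − (0.00001)/(-0.05886) = 1.08528

1.085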